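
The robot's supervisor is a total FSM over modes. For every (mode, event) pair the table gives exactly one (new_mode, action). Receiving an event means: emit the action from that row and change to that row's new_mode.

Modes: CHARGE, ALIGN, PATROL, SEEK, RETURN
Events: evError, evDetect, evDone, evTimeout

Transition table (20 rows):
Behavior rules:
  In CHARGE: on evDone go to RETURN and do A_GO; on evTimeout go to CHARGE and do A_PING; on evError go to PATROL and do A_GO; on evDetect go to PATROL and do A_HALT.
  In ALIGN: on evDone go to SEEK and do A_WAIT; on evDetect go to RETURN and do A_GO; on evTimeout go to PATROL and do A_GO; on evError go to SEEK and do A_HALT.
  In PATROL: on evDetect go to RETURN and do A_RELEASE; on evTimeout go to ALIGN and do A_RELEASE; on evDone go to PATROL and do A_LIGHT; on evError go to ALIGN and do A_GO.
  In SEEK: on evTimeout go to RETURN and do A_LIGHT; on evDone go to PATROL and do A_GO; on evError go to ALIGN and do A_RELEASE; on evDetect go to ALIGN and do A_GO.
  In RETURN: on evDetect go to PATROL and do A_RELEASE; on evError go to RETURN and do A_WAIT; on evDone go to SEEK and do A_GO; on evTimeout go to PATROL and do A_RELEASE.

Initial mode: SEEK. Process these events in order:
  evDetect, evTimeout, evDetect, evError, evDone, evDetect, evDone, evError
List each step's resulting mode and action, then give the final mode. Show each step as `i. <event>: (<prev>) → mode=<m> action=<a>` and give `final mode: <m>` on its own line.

1. evDetect: (SEEK) → mode=ALIGN action=A_GO
2. evTimeout: (ALIGN) → mode=PATROL action=A_GO
3. evDetect: (PATROL) → mode=RETURN action=A_RELEASE
4. evError: (RETURN) → mode=RETURN action=A_WAIT
5. evDone: (RETURN) → mode=SEEK action=A_GO
6. evDetect: (SEEK) → mode=ALIGN action=A_GO
7. evDone: (ALIGN) → mode=SEEK action=A_WAIT
8. evError: (SEEK) → mode=ALIGN action=A_RELEASE

final mode: ALIGN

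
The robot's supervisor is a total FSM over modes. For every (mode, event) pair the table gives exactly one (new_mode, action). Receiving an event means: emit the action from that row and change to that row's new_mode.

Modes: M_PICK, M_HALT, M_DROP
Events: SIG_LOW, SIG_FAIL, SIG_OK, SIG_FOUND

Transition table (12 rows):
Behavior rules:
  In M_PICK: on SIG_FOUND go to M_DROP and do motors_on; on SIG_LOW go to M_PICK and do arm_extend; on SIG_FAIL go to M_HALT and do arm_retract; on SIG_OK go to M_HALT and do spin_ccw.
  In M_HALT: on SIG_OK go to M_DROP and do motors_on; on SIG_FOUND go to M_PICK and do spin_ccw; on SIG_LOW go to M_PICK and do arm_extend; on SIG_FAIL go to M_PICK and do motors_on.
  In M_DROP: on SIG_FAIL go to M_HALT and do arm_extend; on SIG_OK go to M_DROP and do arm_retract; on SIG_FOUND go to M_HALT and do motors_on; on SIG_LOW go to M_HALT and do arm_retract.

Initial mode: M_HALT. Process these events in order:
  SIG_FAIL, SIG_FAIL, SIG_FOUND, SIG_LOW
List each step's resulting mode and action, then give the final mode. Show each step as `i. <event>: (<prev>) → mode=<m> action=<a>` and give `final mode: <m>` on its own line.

final mode: M_PICK

1. SIG_FAIL: (M_HALT) → mode=M_PICK action=motors_on
2. SIG_FAIL: (M_PICK) → mode=M_HALT action=arm_retract
3. SIG_FOUND: (M_HALT) → mode=M_PICK action=spin_ccw
4. SIG_LOW: (M_PICK) → mode=M_PICK action=arm_extend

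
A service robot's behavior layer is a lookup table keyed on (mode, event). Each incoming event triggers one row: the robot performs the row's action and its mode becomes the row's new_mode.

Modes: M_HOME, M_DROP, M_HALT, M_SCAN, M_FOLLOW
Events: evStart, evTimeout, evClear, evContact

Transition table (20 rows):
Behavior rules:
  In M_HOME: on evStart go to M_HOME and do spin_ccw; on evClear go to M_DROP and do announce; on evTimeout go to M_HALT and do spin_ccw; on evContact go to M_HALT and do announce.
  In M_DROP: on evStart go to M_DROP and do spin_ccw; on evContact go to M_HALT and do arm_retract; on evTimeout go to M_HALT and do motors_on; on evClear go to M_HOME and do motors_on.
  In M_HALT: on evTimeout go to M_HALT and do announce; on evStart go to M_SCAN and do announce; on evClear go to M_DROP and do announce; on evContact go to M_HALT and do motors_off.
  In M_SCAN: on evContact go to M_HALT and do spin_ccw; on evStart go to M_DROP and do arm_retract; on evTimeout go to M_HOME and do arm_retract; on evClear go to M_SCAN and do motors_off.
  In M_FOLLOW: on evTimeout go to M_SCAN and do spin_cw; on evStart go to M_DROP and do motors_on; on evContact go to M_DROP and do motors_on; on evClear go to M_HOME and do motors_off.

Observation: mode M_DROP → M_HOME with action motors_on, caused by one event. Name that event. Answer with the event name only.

evClear

try evStart: (M_DROP, evStart) → (M_DROP, spin_ccw)
try evTimeout: (M_DROP, evTimeout) → (M_HALT, motors_on)
try evClear: (M_DROP, evClear) → (M_HOME, motors_on)  ← matches
try evContact: (M_DROP, evContact) → (M_HALT, arm_retract)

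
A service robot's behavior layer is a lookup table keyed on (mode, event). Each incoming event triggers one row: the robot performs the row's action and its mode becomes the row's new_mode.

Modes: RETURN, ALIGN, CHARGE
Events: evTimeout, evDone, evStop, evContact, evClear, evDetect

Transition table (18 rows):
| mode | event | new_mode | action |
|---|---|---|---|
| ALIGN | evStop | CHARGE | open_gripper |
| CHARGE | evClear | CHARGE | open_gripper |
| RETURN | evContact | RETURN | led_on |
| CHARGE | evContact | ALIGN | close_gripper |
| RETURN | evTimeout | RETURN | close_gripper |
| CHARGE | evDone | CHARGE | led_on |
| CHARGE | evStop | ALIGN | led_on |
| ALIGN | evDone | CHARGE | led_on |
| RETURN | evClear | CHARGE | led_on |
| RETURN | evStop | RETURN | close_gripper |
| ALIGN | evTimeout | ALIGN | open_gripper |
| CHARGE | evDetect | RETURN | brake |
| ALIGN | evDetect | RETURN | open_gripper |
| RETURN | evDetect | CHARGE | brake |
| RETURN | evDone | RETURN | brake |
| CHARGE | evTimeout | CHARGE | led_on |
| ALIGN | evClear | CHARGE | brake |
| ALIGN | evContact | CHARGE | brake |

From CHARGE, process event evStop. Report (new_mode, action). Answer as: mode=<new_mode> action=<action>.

mode=ALIGN action=led_on

current mode = CHARGE; filter table to that mode:
  (CHARGE, evClear) → (CHARGE, open_gripper)
  (CHARGE, evContact) → (ALIGN, close_gripper)
  (CHARGE, evDone) → (CHARGE, led_on)
  (CHARGE, evStop) → (ALIGN, led_on)  ← event matches
  (CHARGE, evDetect) → (RETURN, brake)
  (CHARGE, evTimeout) → (CHARGE, led_on)
event = evStop selects (ALIGN, led_on)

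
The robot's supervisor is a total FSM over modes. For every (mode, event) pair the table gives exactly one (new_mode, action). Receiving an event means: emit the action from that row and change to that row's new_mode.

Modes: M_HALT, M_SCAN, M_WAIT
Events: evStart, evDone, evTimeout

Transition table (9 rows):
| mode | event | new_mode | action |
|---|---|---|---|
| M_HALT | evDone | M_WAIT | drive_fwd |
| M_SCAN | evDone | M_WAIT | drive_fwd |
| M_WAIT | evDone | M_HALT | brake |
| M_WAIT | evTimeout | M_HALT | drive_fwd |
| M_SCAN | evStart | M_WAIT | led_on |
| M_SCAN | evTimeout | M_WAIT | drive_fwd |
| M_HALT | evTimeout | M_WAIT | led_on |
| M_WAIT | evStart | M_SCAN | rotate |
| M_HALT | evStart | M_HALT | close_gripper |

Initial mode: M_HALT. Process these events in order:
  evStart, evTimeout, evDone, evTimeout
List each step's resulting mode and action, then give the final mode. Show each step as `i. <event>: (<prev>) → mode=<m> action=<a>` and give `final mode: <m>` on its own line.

1. evStart: (M_HALT) → mode=M_HALT action=close_gripper
2. evTimeout: (M_HALT) → mode=M_WAIT action=led_on
3. evDone: (M_WAIT) → mode=M_HALT action=brake
4. evTimeout: (M_HALT) → mode=M_WAIT action=led_on

final mode: M_WAIT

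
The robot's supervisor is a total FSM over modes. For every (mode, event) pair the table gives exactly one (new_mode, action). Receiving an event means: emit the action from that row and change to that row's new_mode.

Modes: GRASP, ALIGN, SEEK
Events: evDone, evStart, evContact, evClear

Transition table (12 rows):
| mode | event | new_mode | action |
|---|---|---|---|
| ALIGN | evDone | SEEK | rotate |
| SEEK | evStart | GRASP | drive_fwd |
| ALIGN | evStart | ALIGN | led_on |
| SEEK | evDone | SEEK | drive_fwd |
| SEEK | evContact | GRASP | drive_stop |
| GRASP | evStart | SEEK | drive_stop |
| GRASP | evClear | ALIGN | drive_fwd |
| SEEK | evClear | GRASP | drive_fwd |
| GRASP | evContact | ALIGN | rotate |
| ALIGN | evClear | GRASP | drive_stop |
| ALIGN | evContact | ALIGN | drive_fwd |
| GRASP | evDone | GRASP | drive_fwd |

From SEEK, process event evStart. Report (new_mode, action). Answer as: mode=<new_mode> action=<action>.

current mode = SEEK; filter table to that mode:
  (SEEK, evStart) → (GRASP, drive_fwd)  ← event matches
  (SEEK, evDone) → (SEEK, drive_fwd)
  (SEEK, evContact) → (GRASP, drive_stop)
  (SEEK, evClear) → (GRASP, drive_fwd)
event = evStart selects (GRASP, drive_fwd)

mode=GRASP action=drive_fwd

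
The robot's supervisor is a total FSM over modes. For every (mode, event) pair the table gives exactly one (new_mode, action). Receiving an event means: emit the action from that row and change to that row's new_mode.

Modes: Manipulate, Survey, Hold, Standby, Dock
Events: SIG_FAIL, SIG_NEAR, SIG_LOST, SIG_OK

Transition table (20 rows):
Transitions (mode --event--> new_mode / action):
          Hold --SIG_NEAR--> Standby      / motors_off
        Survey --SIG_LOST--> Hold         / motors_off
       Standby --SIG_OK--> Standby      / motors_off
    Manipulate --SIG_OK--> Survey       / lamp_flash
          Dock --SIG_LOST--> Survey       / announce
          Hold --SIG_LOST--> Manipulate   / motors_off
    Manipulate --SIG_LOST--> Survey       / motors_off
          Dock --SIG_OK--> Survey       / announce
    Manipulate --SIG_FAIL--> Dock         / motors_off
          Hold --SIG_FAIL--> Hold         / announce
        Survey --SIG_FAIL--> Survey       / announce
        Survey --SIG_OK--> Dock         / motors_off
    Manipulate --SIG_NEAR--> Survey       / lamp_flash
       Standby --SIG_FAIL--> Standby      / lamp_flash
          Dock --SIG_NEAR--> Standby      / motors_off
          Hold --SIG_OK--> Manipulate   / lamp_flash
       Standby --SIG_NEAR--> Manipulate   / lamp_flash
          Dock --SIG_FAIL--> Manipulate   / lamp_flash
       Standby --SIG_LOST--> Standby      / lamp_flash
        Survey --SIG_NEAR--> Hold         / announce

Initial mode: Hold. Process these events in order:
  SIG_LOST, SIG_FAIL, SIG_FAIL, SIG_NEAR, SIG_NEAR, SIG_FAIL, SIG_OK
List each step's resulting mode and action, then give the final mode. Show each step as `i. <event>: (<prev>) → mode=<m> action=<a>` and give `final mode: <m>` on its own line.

1. SIG_LOST: (Hold) → mode=Manipulate action=motors_off
2. SIG_FAIL: (Manipulate) → mode=Dock action=motors_off
3. SIG_FAIL: (Dock) → mode=Manipulate action=lamp_flash
4. SIG_NEAR: (Manipulate) → mode=Survey action=lamp_flash
5. SIG_NEAR: (Survey) → mode=Hold action=announce
6. SIG_FAIL: (Hold) → mode=Hold action=announce
7. SIG_OK: (Hold) → mode=Manipulate action=lamp_flash

final mode: Manipulate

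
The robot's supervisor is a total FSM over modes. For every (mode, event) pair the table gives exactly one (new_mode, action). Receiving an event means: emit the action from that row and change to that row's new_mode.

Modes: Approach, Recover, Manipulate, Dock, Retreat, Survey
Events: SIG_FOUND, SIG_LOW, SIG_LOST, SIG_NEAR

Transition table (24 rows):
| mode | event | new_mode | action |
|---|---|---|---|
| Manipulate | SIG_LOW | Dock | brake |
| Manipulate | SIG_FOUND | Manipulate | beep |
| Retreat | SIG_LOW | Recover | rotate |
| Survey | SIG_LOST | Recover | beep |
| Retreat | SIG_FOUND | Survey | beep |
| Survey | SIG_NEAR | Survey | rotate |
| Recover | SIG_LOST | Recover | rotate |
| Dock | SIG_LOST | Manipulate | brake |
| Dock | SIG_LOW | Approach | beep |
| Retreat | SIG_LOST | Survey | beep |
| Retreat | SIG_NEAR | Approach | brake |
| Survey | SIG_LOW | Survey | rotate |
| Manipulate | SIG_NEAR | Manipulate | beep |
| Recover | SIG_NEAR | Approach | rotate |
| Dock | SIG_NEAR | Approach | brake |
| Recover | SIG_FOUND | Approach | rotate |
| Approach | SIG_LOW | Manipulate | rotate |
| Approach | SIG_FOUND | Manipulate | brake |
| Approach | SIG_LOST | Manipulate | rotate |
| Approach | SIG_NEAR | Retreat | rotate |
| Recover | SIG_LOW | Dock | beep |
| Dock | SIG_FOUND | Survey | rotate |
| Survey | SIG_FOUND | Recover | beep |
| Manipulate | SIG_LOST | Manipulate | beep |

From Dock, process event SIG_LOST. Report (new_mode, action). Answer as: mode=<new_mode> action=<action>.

current mode = Dock; filter table to that mode:
  (Dock, SIG_LOST) → (Manipulate, brake)  ← event matches
  (Dock, SIG_LOW) → (Approach, beep)
  (Dock, SIG_NEAR) → (Approach, brake)
  (Dock, SIG_FOUND) → (Survey, rotate)
event = SIG_LOST selects (Manipulate, brake)

mode=Manipulate action=brake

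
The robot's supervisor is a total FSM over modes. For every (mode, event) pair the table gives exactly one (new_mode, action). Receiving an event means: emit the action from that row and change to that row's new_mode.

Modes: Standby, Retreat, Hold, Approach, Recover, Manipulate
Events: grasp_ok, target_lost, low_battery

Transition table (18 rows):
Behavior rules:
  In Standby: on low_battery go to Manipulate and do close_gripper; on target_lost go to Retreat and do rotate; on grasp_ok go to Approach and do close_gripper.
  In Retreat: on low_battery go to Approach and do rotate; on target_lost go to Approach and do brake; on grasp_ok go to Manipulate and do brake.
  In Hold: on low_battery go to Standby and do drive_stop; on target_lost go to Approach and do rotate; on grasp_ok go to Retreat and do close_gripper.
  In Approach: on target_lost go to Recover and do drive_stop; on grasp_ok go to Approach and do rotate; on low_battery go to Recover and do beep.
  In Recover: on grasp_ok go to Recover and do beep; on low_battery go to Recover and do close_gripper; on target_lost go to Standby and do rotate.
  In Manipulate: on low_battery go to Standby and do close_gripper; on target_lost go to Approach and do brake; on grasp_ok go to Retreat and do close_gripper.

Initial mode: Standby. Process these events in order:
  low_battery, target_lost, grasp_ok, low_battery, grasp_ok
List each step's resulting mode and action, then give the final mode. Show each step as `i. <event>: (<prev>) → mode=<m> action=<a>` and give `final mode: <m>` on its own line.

1. low_battery: (Standby) → mode=Manipulate action=close_gripper
2. target_lost: (Manipulate) → mode=Approach action=brake
3. grasp_ok: (Approach) → mode=Approach action=rotate
4. low_battery: (Approach) → mode=Recover action=beep
5. grasp_ok: (Recover) → mode=Recover action=beep

final mode: Recover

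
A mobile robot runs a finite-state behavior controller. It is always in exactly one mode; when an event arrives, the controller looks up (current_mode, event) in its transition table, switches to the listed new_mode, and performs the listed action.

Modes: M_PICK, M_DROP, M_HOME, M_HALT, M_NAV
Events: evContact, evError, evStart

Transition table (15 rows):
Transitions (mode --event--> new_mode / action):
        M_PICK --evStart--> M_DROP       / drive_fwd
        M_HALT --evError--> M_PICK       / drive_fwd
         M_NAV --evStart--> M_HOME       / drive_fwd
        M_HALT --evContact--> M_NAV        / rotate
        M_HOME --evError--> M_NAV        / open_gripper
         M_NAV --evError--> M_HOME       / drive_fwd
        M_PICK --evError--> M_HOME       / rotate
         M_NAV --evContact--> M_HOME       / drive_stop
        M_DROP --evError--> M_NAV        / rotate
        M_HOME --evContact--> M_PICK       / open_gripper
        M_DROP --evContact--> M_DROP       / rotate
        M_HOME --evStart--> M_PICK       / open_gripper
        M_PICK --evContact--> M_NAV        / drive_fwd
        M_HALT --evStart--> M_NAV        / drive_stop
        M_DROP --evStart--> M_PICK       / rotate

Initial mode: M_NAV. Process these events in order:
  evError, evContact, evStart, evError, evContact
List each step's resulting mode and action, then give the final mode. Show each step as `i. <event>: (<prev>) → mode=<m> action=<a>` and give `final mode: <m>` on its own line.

1. evError: (M_NAV) → mode=M_HOME action=drive_fwd
2. evContact: (M_HOME) → mode=M_PICK action=open_gripper
3. evStart: (M_PICK) → mode=M_DROP action=drive_fwd
4. evError: (M_DROP) → mode=M_NAV action=rotate
5. evContact: (M_NAV) → mode=M_HOME action=drive_stop

final mode: M_HOME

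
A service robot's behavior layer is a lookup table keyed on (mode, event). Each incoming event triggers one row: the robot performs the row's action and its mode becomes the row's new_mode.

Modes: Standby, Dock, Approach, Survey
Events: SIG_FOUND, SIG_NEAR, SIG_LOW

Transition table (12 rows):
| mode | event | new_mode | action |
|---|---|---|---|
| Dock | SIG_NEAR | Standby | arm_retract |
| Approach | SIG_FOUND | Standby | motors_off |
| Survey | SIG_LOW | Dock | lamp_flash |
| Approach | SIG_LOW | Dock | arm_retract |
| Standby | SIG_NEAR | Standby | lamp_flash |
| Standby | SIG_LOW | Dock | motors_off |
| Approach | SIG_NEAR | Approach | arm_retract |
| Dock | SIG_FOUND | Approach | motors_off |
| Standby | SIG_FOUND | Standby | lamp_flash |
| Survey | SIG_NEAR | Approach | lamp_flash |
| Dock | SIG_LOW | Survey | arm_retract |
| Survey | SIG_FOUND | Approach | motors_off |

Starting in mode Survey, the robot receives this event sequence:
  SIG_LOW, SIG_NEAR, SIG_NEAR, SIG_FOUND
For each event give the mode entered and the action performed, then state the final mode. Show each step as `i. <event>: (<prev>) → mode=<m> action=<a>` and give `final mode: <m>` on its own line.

1. SIG_LOW: (Survey) → mode=Dock action=lamp_flash
2. SIG_NEAR: (Dock) → mode=Standby action=arm_retract
3. SIG_NEAR: (Standby) → mode=Standby action=lamp_flash
4. SIG_FOUND: (Standby) → mode=Standby action=lamp_flash

final mode: Standby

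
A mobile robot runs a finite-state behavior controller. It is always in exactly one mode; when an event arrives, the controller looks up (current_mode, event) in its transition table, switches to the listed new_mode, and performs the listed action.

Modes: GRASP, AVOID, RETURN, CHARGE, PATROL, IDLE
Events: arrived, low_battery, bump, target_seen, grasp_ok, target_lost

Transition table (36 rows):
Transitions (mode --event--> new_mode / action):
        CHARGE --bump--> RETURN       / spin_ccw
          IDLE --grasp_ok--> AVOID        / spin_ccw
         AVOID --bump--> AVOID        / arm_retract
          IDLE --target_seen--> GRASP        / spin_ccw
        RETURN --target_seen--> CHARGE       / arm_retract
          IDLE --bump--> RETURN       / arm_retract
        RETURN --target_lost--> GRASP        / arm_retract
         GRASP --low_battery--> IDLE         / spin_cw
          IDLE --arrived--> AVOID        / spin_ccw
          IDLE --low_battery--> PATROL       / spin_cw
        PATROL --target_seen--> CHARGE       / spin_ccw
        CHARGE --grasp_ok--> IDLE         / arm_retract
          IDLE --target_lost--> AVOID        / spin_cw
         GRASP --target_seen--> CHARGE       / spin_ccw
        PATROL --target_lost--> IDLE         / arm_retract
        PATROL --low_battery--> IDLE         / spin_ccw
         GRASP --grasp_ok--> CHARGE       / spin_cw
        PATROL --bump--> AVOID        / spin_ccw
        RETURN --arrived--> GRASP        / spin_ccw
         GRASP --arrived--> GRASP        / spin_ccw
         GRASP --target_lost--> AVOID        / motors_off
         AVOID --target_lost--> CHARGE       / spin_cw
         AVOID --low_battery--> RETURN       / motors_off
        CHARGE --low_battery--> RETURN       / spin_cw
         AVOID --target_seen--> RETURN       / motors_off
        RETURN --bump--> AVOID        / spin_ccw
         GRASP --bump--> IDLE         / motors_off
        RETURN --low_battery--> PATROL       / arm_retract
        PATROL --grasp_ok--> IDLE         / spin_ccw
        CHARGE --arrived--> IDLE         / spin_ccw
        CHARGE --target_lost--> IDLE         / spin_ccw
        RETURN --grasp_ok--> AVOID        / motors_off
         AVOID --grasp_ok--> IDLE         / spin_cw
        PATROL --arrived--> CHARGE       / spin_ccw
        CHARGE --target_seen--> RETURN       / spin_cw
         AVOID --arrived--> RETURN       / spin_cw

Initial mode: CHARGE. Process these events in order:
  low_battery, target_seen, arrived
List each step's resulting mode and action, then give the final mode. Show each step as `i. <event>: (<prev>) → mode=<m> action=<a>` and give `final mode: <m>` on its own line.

final mode: IDLE

1. low_battery: (CHARGE) → mode=RETURN action=spin_cw
2. target_seen: (RETURN) → mode=CHARGE action=arm_retract
3. arrived: (CHARGE) → mode=IDLE action=spin_ccw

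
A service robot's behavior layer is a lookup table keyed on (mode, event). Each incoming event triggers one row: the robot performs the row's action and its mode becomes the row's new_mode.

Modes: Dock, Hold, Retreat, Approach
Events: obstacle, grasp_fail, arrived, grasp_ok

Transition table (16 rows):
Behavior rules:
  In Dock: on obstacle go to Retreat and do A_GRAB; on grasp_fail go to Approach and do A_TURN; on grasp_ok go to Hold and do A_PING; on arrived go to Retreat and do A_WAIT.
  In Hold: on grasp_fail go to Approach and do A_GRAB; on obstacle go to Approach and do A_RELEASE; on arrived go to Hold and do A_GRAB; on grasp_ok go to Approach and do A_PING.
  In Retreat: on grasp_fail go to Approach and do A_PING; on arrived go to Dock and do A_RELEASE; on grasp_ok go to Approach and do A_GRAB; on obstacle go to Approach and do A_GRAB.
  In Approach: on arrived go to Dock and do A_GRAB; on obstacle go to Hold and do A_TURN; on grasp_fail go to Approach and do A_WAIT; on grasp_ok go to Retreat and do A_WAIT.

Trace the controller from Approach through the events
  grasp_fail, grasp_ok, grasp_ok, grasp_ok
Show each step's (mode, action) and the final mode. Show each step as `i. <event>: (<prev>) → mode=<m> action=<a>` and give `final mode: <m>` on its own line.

final mode: Retreat

1. grasp_fail: (Approach) → mode=Approach action=A_WAIT
2. grasp_ok: (Approach) → mode=Retreat action=A_WAIT
3. grasp_ok: (Retreat) → mode=Approach action=A_GRAB
4. grasp_ok: (Approach) → mode=Retreat action=A_WAIT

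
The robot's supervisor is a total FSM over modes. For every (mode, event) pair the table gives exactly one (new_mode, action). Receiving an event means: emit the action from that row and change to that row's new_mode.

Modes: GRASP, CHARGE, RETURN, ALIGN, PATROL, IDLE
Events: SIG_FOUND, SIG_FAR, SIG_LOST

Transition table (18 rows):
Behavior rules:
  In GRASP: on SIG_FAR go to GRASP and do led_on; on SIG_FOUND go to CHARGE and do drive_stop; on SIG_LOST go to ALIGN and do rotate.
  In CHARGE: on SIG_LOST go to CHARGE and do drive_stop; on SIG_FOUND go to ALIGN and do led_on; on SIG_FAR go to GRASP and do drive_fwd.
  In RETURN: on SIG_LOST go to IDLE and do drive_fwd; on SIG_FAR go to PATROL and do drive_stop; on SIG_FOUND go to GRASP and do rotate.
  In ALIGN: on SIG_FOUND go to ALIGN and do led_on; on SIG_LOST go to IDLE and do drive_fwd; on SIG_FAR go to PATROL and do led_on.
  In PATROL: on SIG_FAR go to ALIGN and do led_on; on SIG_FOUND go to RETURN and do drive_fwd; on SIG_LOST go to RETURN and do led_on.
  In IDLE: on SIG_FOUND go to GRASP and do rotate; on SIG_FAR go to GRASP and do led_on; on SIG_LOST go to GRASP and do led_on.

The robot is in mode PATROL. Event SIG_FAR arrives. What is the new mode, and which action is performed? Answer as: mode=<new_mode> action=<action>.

mode=ALIGN action=led_on

current mode = PATROL; filter table to that mode:
  (PATROL, SIG_FAR) → (ALIGN, led_on)  ← event matches
  (PATROL, SIG_FOUND) → (RETURN, drive_fwd)
  (PATROL, SIG_LOST) → (RETURN, led_on)
event = SIG_FAR selects (ALIGN, led_on)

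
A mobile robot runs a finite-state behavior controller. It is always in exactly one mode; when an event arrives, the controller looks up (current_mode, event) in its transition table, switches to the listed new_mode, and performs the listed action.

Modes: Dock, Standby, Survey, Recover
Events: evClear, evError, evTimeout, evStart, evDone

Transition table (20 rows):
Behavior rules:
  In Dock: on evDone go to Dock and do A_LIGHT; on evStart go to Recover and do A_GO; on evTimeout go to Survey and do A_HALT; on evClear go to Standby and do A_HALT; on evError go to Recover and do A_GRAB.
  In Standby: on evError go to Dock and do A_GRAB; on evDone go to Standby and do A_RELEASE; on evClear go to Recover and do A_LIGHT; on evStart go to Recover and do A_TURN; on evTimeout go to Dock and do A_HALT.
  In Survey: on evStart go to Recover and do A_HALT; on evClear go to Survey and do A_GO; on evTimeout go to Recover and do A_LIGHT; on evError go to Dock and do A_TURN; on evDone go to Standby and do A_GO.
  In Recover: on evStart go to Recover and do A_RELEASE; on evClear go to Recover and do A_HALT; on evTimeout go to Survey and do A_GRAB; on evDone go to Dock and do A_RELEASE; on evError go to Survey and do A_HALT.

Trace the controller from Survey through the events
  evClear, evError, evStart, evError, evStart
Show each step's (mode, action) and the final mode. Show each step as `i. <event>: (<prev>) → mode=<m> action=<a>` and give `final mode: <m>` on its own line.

1. evClear: (Survey) → mode=Survey action=A_GO
2. evError: (Survey) → mode=Dock action=A_TURN
3. evStart: (Dock) → mode=Recover action=A_GO
4. evError: (Recover) → mode=Survey action=A_HALT
5. evStart: (Survey) → mode=Recover action=A_HALT

final mode: Recover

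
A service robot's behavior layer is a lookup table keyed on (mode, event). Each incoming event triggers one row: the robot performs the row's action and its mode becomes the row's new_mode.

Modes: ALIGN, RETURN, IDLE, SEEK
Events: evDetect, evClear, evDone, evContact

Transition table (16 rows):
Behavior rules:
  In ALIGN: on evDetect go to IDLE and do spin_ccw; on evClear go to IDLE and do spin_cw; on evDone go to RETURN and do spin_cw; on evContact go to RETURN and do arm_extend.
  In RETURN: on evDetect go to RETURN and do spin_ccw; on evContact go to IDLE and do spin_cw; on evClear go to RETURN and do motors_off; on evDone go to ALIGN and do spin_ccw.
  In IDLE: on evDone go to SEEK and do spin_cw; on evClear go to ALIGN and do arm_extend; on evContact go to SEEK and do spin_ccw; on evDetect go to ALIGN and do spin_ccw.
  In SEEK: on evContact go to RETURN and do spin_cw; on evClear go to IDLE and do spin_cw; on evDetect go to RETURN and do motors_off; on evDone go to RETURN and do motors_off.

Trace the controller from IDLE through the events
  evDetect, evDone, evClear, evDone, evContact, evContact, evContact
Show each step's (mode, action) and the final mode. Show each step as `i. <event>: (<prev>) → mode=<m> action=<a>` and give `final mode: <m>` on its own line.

1. evDetect: (IDLE) → mode=ALIGN action=spin_ccw
2. evDone: (ALIGN) → mode=RETURN action=spin_cw
3. evClear: (RETURN) → mode=RETURN action=motors_off
4. evDone: (RETURN) → mode=ALIGN action=spin_ccw
5. evContact: (ALIGN) → mode=RETURN action=arm_extend
6. evContact: (RETURN) → mode=IDLE action=spin_cw
7. evContact: (IDLE) → mode=SEEK action=spin_ccw

final mode: SEEK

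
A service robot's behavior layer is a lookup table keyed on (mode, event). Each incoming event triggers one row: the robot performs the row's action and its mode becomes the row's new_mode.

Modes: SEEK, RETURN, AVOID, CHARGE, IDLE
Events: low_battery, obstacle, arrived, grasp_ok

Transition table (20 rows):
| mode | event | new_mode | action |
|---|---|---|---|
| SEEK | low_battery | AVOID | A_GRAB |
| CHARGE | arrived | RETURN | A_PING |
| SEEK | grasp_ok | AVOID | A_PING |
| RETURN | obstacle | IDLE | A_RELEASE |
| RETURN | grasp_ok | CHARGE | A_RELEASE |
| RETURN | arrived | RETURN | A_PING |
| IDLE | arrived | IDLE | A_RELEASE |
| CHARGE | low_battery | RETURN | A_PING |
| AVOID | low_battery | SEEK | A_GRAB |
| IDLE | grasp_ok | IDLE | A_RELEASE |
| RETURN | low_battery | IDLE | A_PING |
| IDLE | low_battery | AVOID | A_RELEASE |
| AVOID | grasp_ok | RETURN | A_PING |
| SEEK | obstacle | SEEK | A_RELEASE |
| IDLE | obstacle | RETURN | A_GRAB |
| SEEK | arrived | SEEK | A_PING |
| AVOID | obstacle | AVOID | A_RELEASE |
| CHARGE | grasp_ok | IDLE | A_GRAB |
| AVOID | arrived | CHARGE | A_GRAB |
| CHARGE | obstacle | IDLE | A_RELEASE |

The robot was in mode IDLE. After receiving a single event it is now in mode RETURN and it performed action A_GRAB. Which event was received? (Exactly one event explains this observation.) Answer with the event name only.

obstacle

try low_battery: (IDLE, low_battery) → (AVOID, A_RELEASE)
try obstacle: (IDLE, obstacle) → (RETURN, A_GRAB)  ← matches
try arrived: (IDLE, arrived) → (IDLE, A_RELEASE)
try grasp_ok: (IDLE, grasp_ok) → (IDLE, A_RELEASE)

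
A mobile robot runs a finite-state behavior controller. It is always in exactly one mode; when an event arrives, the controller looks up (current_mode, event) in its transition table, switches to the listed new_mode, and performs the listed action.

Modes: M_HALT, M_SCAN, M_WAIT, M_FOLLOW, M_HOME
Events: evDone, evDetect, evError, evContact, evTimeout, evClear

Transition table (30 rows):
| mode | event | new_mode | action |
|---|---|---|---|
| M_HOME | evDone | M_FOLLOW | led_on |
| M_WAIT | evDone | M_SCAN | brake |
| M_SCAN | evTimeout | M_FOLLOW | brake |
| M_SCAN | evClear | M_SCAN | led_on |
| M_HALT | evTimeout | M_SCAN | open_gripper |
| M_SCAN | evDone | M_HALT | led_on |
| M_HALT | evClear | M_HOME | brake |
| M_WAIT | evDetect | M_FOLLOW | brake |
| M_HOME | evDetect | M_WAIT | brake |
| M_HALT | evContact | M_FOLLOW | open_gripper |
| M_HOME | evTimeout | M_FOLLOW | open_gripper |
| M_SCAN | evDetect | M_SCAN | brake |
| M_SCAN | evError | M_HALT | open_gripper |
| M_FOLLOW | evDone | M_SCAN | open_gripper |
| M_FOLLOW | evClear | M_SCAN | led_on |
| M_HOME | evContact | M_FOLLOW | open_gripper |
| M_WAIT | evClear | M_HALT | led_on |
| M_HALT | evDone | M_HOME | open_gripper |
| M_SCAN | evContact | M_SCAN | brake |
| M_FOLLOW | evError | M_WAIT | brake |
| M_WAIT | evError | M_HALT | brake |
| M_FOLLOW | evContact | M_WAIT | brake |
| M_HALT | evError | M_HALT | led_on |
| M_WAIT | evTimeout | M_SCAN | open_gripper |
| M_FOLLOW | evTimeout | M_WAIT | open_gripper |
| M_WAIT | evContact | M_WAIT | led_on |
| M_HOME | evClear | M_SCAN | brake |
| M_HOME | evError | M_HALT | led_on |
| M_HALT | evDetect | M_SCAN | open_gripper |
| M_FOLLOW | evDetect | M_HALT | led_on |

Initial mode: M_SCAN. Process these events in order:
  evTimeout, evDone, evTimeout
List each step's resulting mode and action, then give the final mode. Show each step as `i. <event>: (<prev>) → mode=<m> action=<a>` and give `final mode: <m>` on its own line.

final mode: M_FOLLOW

1. evTimeout: (M_SCAN) → mode=M_FOLLOW action=brake
2. evDone: (M_FOLLOW) → mode=M_SCAN action=open_gripper
3. evTimeout: (M_SCAN) → mode=M_FOLLOW action=brake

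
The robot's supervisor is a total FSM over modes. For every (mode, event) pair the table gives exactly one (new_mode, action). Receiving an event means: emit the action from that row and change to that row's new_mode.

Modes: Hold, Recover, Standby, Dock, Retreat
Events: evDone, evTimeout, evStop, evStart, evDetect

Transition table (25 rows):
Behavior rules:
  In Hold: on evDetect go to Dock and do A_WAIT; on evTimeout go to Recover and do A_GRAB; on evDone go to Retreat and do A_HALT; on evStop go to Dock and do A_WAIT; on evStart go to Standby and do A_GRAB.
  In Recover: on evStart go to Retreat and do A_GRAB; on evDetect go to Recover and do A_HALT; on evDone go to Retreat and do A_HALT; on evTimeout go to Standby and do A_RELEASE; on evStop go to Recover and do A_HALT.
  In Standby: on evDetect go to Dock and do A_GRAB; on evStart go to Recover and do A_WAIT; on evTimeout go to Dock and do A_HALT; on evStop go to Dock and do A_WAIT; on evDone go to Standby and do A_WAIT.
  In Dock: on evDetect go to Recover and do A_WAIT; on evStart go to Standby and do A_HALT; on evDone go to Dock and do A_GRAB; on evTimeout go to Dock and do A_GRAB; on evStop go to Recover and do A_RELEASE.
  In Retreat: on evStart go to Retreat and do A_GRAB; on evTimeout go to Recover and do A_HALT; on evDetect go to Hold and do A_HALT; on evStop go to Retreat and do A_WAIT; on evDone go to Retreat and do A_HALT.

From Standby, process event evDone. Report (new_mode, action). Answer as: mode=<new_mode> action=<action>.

mode=Standby action=A_WAIT

current mode = Standby; filter table to that mode:
  (Standby, evDetect) → (Dock, A_GRAB)
  (Standby, evStart) → (Recover, A_WAIT)
  (Standby, evTimeout) → (Dock, A_HALT)
  (Standby, evStop) → (Dock, A_WAIT)
  (Standby, evDone) → (Standby, A_WAIT)  ← event matches
event = evDone selects (Standby, A_WAIT)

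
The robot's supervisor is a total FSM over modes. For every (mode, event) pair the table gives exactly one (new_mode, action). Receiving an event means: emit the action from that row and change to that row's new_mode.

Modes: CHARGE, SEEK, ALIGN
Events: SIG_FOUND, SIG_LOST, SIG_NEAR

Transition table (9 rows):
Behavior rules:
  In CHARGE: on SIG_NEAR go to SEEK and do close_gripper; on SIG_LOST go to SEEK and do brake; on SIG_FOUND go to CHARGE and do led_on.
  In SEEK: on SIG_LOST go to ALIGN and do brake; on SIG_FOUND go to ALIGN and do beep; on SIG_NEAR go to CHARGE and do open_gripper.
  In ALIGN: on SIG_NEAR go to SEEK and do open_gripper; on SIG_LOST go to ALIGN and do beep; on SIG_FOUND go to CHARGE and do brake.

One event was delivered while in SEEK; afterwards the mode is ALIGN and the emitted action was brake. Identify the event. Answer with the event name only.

SIG_LOST

try SIG_FOUND: (SEEK, SIG_FOUND) → (ALIGN, beep)
try SIG_LOST: (SEEK, SIG_LOST) → (ALIGN, brake)  ← matches
try SIG_NEAR: (SEEK, SIG_NEAR) → (CHARGE, open_gripper)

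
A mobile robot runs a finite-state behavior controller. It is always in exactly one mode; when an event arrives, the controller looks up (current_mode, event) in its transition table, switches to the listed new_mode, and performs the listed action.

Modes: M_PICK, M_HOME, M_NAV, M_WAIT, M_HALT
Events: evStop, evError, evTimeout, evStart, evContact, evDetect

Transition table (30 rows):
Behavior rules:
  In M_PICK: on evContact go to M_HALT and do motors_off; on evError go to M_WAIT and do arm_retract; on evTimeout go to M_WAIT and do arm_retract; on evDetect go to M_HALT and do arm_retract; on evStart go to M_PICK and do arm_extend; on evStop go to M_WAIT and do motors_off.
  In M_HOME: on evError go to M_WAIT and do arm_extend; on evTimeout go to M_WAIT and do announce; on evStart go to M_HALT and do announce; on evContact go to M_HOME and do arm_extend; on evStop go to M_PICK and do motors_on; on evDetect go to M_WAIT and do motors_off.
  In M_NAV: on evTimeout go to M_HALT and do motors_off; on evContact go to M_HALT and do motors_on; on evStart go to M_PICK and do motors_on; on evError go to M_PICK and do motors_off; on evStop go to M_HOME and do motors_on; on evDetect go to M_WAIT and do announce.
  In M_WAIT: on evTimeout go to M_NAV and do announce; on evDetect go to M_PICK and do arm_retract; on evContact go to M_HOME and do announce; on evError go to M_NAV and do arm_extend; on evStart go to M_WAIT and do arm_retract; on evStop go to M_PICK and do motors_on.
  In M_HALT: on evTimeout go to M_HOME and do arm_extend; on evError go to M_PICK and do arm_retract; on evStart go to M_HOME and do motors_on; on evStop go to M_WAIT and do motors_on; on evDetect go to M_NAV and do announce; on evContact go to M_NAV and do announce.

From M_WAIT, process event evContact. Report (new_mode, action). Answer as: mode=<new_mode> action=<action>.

mode=M_HOME action=announce

current mode = M_WAIT; filter table to that mode:
  (M_WAIT, evTimeout) → (M_NAV, announce)
  (M_WAIT, evDetect) → (M_PICK, arm_retract)
  (M_WAIT, evContact) → (M_HOME, announce)  ← event matches
  (M_WAIT, evError) → (M_NAV, arm_extend)
  (M_WAIT, evStart) → (M_WAIT, arm_retract)
  (M_WAIT, evStop) → (M_PICK, motors_on)
event = evContact selects (M_HOME, announce)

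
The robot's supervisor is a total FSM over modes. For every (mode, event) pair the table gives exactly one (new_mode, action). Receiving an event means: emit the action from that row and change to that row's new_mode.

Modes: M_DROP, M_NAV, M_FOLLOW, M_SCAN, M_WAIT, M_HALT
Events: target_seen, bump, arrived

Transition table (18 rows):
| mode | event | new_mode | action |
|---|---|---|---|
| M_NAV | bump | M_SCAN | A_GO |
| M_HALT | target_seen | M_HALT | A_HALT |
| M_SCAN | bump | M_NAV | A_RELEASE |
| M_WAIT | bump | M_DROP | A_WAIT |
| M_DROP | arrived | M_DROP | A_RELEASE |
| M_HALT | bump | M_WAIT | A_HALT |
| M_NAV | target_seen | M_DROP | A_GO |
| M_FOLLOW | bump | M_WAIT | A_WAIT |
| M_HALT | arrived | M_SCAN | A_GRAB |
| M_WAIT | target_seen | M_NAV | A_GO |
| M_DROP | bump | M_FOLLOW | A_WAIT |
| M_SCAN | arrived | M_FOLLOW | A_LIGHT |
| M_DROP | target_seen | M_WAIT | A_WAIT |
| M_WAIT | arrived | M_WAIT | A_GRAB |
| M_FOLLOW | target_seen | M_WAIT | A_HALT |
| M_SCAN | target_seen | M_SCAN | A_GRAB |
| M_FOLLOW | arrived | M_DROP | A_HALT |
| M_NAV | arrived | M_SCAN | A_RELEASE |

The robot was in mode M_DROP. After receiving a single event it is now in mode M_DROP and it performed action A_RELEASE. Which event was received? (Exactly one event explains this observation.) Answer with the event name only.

try target_seen: (M_DROP, target_seen) → (M_WAIT, A_WAIT)
try bump: (M_DROP, bump) → (M_FOLLOW, A_WAIT)
try arrived: (M_DROP, arrived) → (M_DROP, A_RELEASE)  ← matches

arrived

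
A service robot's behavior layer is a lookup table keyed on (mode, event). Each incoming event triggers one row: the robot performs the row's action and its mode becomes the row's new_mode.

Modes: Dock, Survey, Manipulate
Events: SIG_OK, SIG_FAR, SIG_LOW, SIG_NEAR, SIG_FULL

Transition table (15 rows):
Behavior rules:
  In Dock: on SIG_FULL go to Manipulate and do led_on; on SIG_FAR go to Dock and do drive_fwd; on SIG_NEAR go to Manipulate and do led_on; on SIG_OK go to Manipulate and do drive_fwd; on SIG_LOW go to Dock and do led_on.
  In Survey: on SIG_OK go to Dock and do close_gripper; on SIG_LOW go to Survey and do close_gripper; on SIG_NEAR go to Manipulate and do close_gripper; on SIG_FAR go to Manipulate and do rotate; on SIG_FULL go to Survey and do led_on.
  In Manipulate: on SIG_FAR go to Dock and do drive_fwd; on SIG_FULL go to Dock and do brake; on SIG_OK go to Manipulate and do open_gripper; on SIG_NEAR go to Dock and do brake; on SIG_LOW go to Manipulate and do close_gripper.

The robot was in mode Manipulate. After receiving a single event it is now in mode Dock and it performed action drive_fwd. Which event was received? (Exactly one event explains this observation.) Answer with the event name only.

try SIG_OK: (Manipulate, SIG_OK) → (Manipulate, open_gripper)
try SIG_FAR: (Manipulate, SIG_FAR) → (Dock, drive_fwd)  ← matches
try SIG_LOW: (Manipulate, SIG_LOW) → (Manipulate, close_gripper)
try SIG_NEAR: (Manipulate, SIG_NEAR) → (Dock, brake)
try SIG_FULL: (Manipulate, SIG_FULL) → (Dock, brake)

SIG_FAR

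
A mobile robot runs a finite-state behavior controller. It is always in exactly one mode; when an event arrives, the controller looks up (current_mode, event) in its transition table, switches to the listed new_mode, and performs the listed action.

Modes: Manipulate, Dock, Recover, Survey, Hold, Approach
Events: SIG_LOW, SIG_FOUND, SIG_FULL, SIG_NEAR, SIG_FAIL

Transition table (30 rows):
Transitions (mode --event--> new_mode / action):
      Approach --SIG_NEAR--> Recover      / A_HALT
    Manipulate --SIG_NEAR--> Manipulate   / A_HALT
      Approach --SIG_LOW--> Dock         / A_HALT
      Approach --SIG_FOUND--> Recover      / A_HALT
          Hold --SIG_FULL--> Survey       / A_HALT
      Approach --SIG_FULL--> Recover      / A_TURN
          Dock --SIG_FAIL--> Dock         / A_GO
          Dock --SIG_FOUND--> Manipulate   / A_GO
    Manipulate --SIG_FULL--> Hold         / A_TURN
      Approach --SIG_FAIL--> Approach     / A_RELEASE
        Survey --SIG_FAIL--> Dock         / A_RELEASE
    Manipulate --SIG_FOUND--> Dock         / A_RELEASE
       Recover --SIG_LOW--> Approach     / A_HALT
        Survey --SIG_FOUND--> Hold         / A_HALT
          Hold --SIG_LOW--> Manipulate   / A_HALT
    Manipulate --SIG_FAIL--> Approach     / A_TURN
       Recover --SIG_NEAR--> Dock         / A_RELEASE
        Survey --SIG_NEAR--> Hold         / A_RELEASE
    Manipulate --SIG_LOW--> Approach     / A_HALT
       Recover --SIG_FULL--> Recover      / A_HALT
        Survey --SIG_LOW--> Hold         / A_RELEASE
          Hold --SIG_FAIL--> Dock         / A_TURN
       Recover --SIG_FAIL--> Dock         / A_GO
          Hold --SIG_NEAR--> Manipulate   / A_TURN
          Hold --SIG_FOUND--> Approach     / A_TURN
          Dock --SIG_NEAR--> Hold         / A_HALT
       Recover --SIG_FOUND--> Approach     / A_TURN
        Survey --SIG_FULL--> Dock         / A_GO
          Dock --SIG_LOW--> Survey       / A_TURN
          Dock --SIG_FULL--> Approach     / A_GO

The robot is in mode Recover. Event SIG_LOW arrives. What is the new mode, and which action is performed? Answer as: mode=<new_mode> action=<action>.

mode=Approach action=A_HALT

current mode = Recover; filter table to that mode:
  (Recover, SIG_LOW) → (Approach, A_HALT)  ← event matches
  (Recover, SIG_NEAR) → (Dock, A_RELEASE)
  (Recover, SIG_FULL) → (Recover, A_HALT)
  (Recover, SIG_FAIL) → (Dock, A_GO)
  (Recover, SIG_FOUND) → (Approach, A_TURN)
event = SIG_LOW selects (Approach, A_HALT)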